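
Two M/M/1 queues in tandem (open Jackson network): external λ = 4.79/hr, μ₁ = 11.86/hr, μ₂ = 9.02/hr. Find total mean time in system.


Each node sees arrival rate λ = 4.79/hr (tandem ⇒ throughput preserved).
W₁ = 1/(μ₁−λ) = 1/(11.86−4.79) = 0.14144 hr
W₂ = 1/(μ₂−λ) = 1/(9.02−4.79) = 0.23641 hr
W_total = W₁ + W₂ = 0.14144 + 0.23641 = 0.37785 hr

Final: 0.37785 hr


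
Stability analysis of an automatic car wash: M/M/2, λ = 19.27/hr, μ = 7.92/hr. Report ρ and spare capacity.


Total capacity cμ = 2·7.92 = 15.84/hr
ρ = λ/(cμ) = 19.27/15.84 = 1.2165
Stable ⇔ ρ < 1: NO
Spare capacity = cμ − λ = 15.84 − 19.27 = -3.43/hr

Final: ρ = 1.2165; unstable; margin = -3.43/hr


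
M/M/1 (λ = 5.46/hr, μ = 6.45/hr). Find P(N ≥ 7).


ρ = 5.46/6.45 = 0.8465
P(N ≥ n) = ρ^n = 0.8465^7 = 0.311480

Final: 0.311480


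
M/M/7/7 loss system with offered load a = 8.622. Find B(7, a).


B(c,a) = (a^c/c!) / Σ_{k=0}^{c} a^k/k!
a^7/7! = 702.790032
Σ terms (k=0..7): 1.00000 + 8.62200 + 37.16944 + 106.82498 + 230.26124 + 397.06248 + 570.57878 + 702.79003 = 2054.308941
B = 702.790032/2054.308941 = 0.342105

Final: 0.342105


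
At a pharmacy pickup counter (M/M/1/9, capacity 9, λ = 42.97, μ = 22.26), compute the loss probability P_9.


ρ = λ/μ = 42.97/22.26 = 1.9304
P_K = (1−ρ)ρ^K/(1−ρ^(K+1)) = (-0.9304·372.187466)/(1 − 718.458913)
= -346.271447/-717.458913 = 0.482636

Final: 0.482636


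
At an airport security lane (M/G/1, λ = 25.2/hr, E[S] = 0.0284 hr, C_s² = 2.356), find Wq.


ρ = λ·E[S] = 25.2·0.0284 = 0.7157
E[S²] = E[S]²(1+C_s²) = 0.0284²·(1+2.356) = 0.002707
Wq = λ·E[S²]/(2(1−ρ)) = 25.2·0.002707/(2·0.2843) = 0.11996 hr

Final: 0.11996 hr


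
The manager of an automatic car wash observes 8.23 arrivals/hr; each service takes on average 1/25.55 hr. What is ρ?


ρ = λ/μ = 8.23/25.55 = 0.3221

Final: 0.3221


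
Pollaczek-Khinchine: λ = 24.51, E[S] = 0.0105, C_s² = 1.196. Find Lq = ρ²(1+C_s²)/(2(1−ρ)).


ρ = λ·E[S] = 24.51·0.0105 = 0.2574
Lq = ρ²(1+C_s²)/(2(1−ρ)) = 0.06623·(1+1.196)/(2·0.7426)
= 0.06623·2.1960/1.4853 = 0.09792

Final: 0.09792


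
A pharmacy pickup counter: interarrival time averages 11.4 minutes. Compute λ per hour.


λ = 1/(interarrival time) in consistent units.
1 hour = 60 min, so λ = 60/11.4 = 5.2632 per hour

Final: 5.2632 /hr


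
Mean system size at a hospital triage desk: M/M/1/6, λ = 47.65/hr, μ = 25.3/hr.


ρ = 47.65/25.3 = 1.8834
L = ρ[1 − (K+1)ρ^K + Kρ^(K+1)] / [(1−ρ)(1−ρ^(K+1))]
Numerator: 1.8834·(1 − 7·44.632817 + 6·84.061413) = 363.380702
Denominator: (-0.8834)·(-83.061413) = 73.376387
L = 363.380702/73.376387 = 4.9523

Final: 4.9523


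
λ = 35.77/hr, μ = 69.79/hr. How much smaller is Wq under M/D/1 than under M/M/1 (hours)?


ρ = 35.77/69.79 = 0.5125
Wq(M/M/1) = ρ/(μ−λ) = 0.5125/34.02 = 0.01507 hr
Wq(M/D/1) = ρ/(2(μ−λ)) = 0.007533 hr
Savings = 0.01507 − 0.007533 = 0.007533 hr

Final: 0.007533 hr


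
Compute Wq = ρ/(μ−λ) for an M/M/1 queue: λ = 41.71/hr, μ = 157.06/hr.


ρ = 41.71/157.06 = 0.2656
Wq = ρ/(μ−λ) = 0.2656/(157.06 − 41.71) = 0.2656/115.35 = 0.002302 hr

Final: 0.002302 hr


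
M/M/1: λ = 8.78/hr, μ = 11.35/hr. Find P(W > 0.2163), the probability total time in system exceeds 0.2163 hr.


W ~ Exponential(μ−λ) for M/M/1.
μ − λ = 11.35 − 8.78 = 2.5700
P(W > t) = e^{−(μ−λ)t} = e^{−0.5559} = 0.573561

Final: 0.573561


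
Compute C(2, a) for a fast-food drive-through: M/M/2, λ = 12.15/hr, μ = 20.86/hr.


a = λ/μ = 0.5825; ρ = a/2 = 0.2912
P₀ = 0.548914 (from M/M/c formula)
C(c,a) = [a^c/(c!(1−ρ))]·P₀ = [0.33925/(2·0.7088)]·0.548914
= 0.23932·0.548914 = 0.131369

Final: 0.131369


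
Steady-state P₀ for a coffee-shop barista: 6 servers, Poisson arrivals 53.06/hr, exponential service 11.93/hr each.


a = λ/μ = 53.06/11.93 = 4.4476; ρ = a/c = 0.7413
Σ_{k=0}^{5} a^k/k! (terms k=0..5) = 1.00000 + 4.44761 + 9.89062 + 14.66321 + 16.30407 + 14.50283 = 60.80834
Tail: a^6/(6!(1−ρ)) = 7740.35380/(720·0.2587) = 41.55077
P₀ = 1/(60.80834 + 41.55077) = 1/102.35911 = 0.009770

Final: 0.009770


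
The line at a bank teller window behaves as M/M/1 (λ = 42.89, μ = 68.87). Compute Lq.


ρ = 42.89/68.87 = 0.6228
Lq = ρ²/(1−ρ) = 0.3878/0.3772 = 1.0281

Final: 1.0281


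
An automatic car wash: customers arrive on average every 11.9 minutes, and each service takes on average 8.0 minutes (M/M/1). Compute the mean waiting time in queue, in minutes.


λ = 60/11.9 = 5.0420 /hr
μ = 60/8.0 = 7.5000 /hr
ρ = λ/μ = 5.0420/7.5000 = 0.6723
Wq = ρ/(μ−λ) = 0.6723/(7.5000−5.0420) = 0.27350 hr
In minutes: 0.27350·60 = 16.410 min

Final: 16.410 min


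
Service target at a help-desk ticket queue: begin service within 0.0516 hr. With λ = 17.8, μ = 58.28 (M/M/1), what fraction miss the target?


ρ = 17.8/58.28 = 0.3054
P(Wq > t) = ρ·e^{−(μ−λ)t} = 0.3054·e^{−2.0888}
= 0.3054·0.123840 = 0.037823

Final: 0.037823


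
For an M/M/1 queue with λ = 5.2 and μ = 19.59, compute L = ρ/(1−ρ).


ρ = λ/μ = 5.2/19.59 = 0.2654
L = ρ/(1−ρ) = 0.2654/(1 − 0.2654) = 0.2654/0.7346 = 0.3614

Final: 0.3614


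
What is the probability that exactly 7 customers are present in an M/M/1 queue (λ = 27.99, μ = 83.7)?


ρ = 27.99/83.7 = 0.3344
P_n = (1−ρ)·ρ^n = (1 − 0.3344)·0.3344^7 = 0.6656·0.0004677 = 0.0003113

Final: 0.0003113


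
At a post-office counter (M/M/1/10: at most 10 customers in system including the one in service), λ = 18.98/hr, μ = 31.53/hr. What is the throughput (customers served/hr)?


ρ = 0.6020; P_K = (1−ρ)ρ^10/(1−ρ^11) = 0.002496
λ_eff = λ(1 − P_K) = 18.98·(1 − 0.002496) = 18.98·0.997504 = 18.9326 /hr

Final: 18.9326 /hr


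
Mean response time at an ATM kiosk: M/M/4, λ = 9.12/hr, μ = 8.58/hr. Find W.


a = 1.0629; ρ = 0.2657; P₀ = 0.344774
Lq = P₀·a^c·ρ/(c!(1−ρ)²) = 0.009038
Wq = Lq/λ = 0.009038/9.12 = 0.0009911 hr
W = Wq + 1/μ = 0.0009911 + 0.11655 = 0.11754 hr

Final: 0.11754 hr


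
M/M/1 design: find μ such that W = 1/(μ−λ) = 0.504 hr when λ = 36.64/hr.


W = 1/(μ−λ) ⇒ μ − λ = 1/W = 1/0.504 = 1.9841
μ = λ + 1/W = 36.64 + 1.9841 = 38.6241 per hr

Final: 38.6241 /hr


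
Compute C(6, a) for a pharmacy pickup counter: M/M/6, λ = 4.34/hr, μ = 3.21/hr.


a = λ/μ = 1.3520; ρ = a/6 = 0.2253
P₀ = 0.258682 (from M/M/c formula)
C(c,a) = [a^c/(c!(1−ρ))]·P₀ = [6.10813/(720·0.7747)]·0.258682
= 0.01095·0.258682 = 0.002833

Final: 0.002833


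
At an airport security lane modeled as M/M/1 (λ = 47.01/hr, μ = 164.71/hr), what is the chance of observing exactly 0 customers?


ρ = 47.01/164.71 = 0.2854
P_n = (1−ρ)·ρ^n = (1 − 0.2854)·0.2854^0 = 0.7146·1.000000 = 0.714589

Final: 0.714589


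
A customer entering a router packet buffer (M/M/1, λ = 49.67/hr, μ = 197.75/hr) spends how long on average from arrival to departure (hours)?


W = 1/(μ−λ) = 1/(197.75 − 49.67) = 1/148.08 = 0.006753 hr

Final: 0.006753 hr


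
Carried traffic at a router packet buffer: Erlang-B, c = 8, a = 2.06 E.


B(8,2.06) = 0.001025 (Erlang-B)
Carried load = a(1 − B) = 2.06·(1 − 0.001025) = 2.06·0.998975 = 2.0579 E

Final: 2.0579 Erlangs


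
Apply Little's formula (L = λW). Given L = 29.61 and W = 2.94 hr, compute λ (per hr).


λ = L/W = 29.61/2.94 = 10.0714 /hr

Final: 10.0714 /hr


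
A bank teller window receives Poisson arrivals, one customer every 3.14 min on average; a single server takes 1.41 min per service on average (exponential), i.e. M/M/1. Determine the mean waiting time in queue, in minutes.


λ = 60/3.14 = 19.1083 /hr
μ = 60/1.41 = 42.5532 /hr
ρ = λ/μ = 19.1083/42.5532 = 0.4490
Wq = ρ/(μ−λ) = 0.4490/(42.5532−19.1083) = 0.01915 hr
In minutes: 0.01915·60 = 1.149 min

Final: 1.149 min


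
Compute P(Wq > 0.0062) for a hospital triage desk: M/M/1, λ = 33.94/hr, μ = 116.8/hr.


ρ = 33.94/116.8 = 0.2906
P(Wq > t) = ρ·e^{−(μ−λ)t} = 0.2906·e^{−0.5137}
= 0.2906·0.598259 = 0.173843

Final: 0.173843


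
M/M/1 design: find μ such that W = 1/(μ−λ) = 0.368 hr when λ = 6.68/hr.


W = 1/(μ−λ) ⇒ μ − λ = 1/W = 1/0.368 = 2.7174
μ = λ + 1/W = 6.68 + 2.7174 = 9.3974 per hr

Final: 9.3974 /hr


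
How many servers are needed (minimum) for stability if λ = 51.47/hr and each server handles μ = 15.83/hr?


Stability requires cμ > λ ⇔ c > λ/μ.
λ/μ = 51.47/15.83 = 3.2514
Minimum integer c = ⌊3.2514⌋ + 1 = 4
Check: 4·15.83 = 63.32 > 51.47, while 3·15.83 = 47.49 ≤ 51.47

Final: 4 servers


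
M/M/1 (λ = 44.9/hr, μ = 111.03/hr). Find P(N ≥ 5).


ρ = 44.9/111.03 = 0.4044
P(N ≥ n) = ρ^n = 0.4044^5 = 0.010815

Final: 0.010815


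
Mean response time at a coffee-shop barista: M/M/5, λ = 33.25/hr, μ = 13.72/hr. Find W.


a = 2.4235; ρ = 0.4847; P₀ = 0.086794
Lq = P₀·a^c·ρ/(c!(1−ρ)²) = 0.11037
Wq = Lq/λ = 0.11037/33.25 = 0.003319 hr
W = Wq + 1/μ = 0.003319 + 0.07289 = 0.07621 hr

Final: 0.07621 hr


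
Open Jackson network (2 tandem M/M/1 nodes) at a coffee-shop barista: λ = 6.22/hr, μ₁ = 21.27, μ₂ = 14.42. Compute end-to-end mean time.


Each node sees arrival rate λ = 6.22/hr (tandem ⇒ throughput preserved).
W₁ = 1/(μ₁−λ) = 1/(21.27−6.22) = 0.06645 hr
W₂ = 1/(μ₂−λ) = 1/(14.42−6.22) = 0.12195 hr
W_total = W₁ + W₂ = 0.06645 + 0.12195 = 0.18840 hr

Final: 0.18840 hr


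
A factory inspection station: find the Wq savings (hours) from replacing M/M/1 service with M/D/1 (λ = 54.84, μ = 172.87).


ρ = 54.84/172.87 = 0.3172
Wq(M/M/1) = ρ/(μ−λ) = 0.3172/118.03 = 0.002688 hr
Wq(M/D/1) = ρ/(2(μ−λ)) = 0.001344 hr
Savings = 0.002688 − 0.001344 = 0.001344 hr

Final: 0.001344 hr


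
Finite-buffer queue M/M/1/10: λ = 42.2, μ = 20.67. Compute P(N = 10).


ρ = λ/μ = 42.2/20.67 = 2.0416
P_K = (1−ρ)ρ^K/(1−ρ^(K+1)) = (-1.0416·1258.113271)/(1 − 2568.571844)
= -1310.458574/-2567.571844 = 0.510388

Final: 0.510388


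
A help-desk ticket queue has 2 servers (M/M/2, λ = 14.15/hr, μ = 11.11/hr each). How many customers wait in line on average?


a = λ/μ = 1.2736; ρ = a/2 = 0.6368
P₀ = 0.221886
Lq = P₀·a^c·ρ / (c!·(1−ρ)²) = 0.221886·1.62213·0.6368/(2·0.13190)
= 0.86884

Final: 0.86884


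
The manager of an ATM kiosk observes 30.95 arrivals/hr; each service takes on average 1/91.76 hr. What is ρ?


ρ = λ/μ = 30.95/91.76 = 0.3373

Final: 0.3373


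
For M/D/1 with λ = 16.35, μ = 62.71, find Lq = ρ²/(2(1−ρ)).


ρ = 16.35/62.71 = 0.2607
M/D/1: Lq = ρ²/(2(1−ρ)) = 0.06798/(2·0.7393) = 0.04598

Final: 0.04598


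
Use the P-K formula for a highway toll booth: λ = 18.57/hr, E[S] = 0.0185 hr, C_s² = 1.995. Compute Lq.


ρ = λ·E[S] = 18.57·0.0185 = 0.3435
Lq = ρ²(1+C_s²)/(2(1−ρ)) = 0.1180·(1+1.995)/(2·0.6565)
= 0.1180·2.9950/1.3129 = 0.26923

Final: 0.26923


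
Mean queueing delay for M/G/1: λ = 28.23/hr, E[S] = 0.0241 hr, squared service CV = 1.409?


ρ = λ·E[S] = 28.23·0.0241 = 0.6803
E[S²] = E[S]²(1+C_s²) = 0.0241²·(1+1.409) = 0.001399
Wq = λ·E[S²]/(2(1−ρ)) = 28.23·0.001399/(2·0.3197) = 0.06178 hr

Final: 0.06178 hr


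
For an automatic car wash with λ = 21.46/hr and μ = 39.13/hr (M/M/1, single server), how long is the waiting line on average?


ρ = 21.46/39.13 = 0.5484
Lq = ρ²/(1−ρ) = 0.3008/0.4516 = 0.6661

Final: 0.6661


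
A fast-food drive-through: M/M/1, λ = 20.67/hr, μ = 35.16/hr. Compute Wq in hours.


ρ = 20.67/35.16 = 0.5879
Wq = ρ/(μ−λ) = 0.5879/(35.16 − 20.67) = 0.5879/14.49 = 0.04057 hr

Final: 0.04057 hr


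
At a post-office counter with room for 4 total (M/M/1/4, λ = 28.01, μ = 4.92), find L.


ρ = 28.01/4.92 = 5.6931
L = ρ[1 − (K+1)ρ^K + Kρ^(K+1)] / [(1−ρ)(1−ρ^(K+1))]
Numerator: 5.6931·(1 − 5·1050.490246 + 4·5980.534916) = 106293.899001
Denominator: (-4.6931)·(-5979.534916) = 28062.492118
L = 106293.899001/28062.492118 = 3.7878

Final: 3.7878


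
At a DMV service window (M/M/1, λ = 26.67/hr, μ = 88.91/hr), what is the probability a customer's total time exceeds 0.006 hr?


W ~ Exponential(μ−λ) for M/M/1.
μ − λ = 88.91 − 26.67 = 62.2400
P(W > t) = e^{−(μ−λ)t} = e^{−0.3734} = 0.688362

Final: 0.688362


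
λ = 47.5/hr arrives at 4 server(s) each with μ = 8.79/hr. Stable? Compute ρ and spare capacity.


Total capacity cμ = 4·8.79 = 35.16/hr
ρ = λ/(cμ) = 47.5/35.16 = 1.3510
Stable ⇔ ρ < 1: NO
Spare capacity = cμ − λ = 35.16 − 47.5 = -12.34/hr

Final: ρ = 1.3510; unstable; margin = -12.34/hr


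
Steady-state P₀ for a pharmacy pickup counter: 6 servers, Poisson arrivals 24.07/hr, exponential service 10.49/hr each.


a = λ/μ = 24.07/10.49 = 2.2946; ρ = a/c = 0.3824
Σ_{k=0}^{5} a^k/k! (terms k=0..5) = 1.00000 + 2.29457 + 2.63252 + 2.01350 + 1.15502 + 0.53006 = 9.62566
Tail: a^6/(6!(1−ρ)) = 145.94984/(720·0.6176) = 0.32823
P₀ = 1/(9.62566 + 0.32823) = 1/9.95389 = 0.100463

Final: 0.100463


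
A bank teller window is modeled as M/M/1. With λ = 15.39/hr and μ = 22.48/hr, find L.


ρ = λ/μ = 15.39/22.48 = 0.6846
L = ρ/(1−ρ) = 0.6846/(1 − 0.6846) = 0.6846/0.3154 = 2.1707

Final: 2.1707


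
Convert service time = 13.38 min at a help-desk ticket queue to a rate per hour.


μ = 1/(service time) in consistent units.
1 hour = 60 min, so μ = 60/13.38 = 4.4843 per hour

Final: 4.4843 /hr


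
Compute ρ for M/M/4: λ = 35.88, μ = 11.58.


ρ = λ/(cμ) = 35.88/(4·11.58) = 35.88/46.32 = 0.7746

Final: 0.7746


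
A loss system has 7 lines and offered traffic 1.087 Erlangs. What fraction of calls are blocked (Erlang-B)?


B(c,a) = (a^c/c!) / Σ_{k=0}^{c} a^k/k!
a^7/7! = 0.0003558
Σ terms (k=0..7): 1.00000 + 1.08700 + 0.59078 + 0.21406 + 0.05817 + 0.01265 + 0.002291 + 0.0003558 = 2.965310
B = 0.0003558/2.965310 = 0.0001200

Final: 0.0001200


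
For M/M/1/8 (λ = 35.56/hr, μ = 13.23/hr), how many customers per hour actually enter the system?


ρ = 2.6878; P_K = (1−ρ)ρ^8/(1−ρ^9) = 0.628039
λ_eff = λ(1 − P_K) = 35.56·(1 − 0.628039) = 35.56·0.371961 = 13.2269 /hr

Final: 13.2269 /hr


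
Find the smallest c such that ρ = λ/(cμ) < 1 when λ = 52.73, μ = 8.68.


Stability requires cμ > λ ⇔ c > λ/μ.
λ/μ = 52.73/8.68 = 6.0749
Minimum integer c = ⌊6.0749⌋ + 1 = 7
Check: 7·8.68 = 60.76 > 52.73, while 6·8.68 = 52.08 ≤ 52.73

Final: 7 servers


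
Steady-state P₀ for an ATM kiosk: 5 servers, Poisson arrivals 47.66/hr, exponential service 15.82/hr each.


a = λ/μ = 47.66/15.82 = 3.0126; ρ = a/c = 0.6025
Σ_{k=0}^{4} a^k/k! (terms k=0..4) = 1.00000 + 3.01264 + 4.53801 + 4.55713 + 3.43225 = 16.54003
Tail: a^5/(5!(1−ρ)) = 248.16344/(120·0.3975) = 5.20296
P₀ = 1/(16.54003 + 5.20296) = 1/21.74299 = 0.045992

Final: 0.045992


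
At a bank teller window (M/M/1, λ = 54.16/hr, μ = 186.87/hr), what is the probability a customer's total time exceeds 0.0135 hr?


W ~ Exponential(μ−λ) for M/M/1.
μ − λ = 186.87 − 54.16 = 132.7100
P(W > t) = e^{−(μ−λ)t} = e^{−1.7916} = 0.166696

Final: 0.166696


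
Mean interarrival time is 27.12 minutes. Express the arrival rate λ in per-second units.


λ = 1/(interarrival time) in consistent units.
1 second = 0.0166667 min, so λ = 0.0166667/27.12 = 0.0006146 per second

Final: 0.0006146 /sec


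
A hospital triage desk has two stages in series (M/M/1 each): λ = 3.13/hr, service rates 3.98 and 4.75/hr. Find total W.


Each node sees arrival rate λ = 3.13/hr (tandem ⇒ throughput preserved).
W₁ = 1/(μ₁−λ) = 1/(3.98−3.13) = 1.17647 hr
W₂ = 1/(μ₂−λ) = 1/(4.75−3.13) = 0.61728 hr
W_total = W₁ + W₂ = 1.17647 + 0.61728 = 1.79375 hr

Final: 1.79375 hr


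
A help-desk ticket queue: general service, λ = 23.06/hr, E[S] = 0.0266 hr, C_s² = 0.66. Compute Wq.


ρ = λ·E[S] = 23.06·0.0266 = 0.6134
E[S²] = E[S]²(1+C_s²) = 0.0266²·(1+0.66) = 0.001175
Wq = λ·E[S²]/(2(1−ρ)) = 23.06·0.001175/(2·0.3866) = 0.03503 hr

Final: 0.03503 hr


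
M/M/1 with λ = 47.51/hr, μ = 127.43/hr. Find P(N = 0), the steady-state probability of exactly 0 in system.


ρ = 47.51/127.43 = 0.3728
P_n = (1−ρ)·ρ^n = (1 − 0.3728)·0.3728^0 = 0.6272·1.000000 = 0.627168

Final: 0.627168


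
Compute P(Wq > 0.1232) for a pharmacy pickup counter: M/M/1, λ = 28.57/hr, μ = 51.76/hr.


ρ = 28.57/51.76 = 0.5520
P(Wq > t) = ρ·e^{−(μ−λ)t} = 0.5520·e^{−2.8570}
= 0.5520·0.057440 = 0.031705

Final: 0.031705


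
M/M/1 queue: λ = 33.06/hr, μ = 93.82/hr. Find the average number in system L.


ρ = λ/μ = 33.06/93.82 = 0.3524
L = ρ/(1−ρ) = 0.3524/(1 − 0.3524) = 0.3524/0.6476 = 0.5441

Final: 0.5441


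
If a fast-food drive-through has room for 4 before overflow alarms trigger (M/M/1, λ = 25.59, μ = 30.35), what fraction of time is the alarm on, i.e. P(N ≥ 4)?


ρ = 25.59/30.35 = 0.8432
P(N ≥ n) = ρ^n = 0.8432^4 = 0.505413

Final: 0.505413


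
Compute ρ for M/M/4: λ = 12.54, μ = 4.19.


ρ = λ/(cμ) = 12.54/(4·4.19) = 12.54/16.76 = 0.7482

Final: 0.7482


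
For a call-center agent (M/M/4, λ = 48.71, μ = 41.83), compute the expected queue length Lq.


a = λ/μ = 1.1645; ρ = a/4 = 0.2911
P₀ = 0.311165
Lq = P₀·a^c·ρ / (c!·(1−ρ)²) = 0.311165·1.83874·0.2911/(24·0.50251)
= 0.01381

Final: 0.01381


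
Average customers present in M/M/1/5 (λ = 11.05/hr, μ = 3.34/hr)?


ρ = 11.05/3.34 = 3.3084
L = ρ[1 − (K+1)ρ^K + Kρ^(K+1)] / [(1−ρ)(1−ρ^(K+1))]
Numerator: 3.3084·(1 − 6·396.350177 + 5·1311.278279) = 13826.694072
Denominator: (-2.3084)·(-1310.278279) = 3024.624410
L = 13826.694072/3024.624410 = 4.5714

Final: 4.5714


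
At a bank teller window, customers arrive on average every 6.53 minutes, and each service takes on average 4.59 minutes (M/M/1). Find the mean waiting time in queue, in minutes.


λ = 60/6.53 = 9.1884 /hr
μ = 60/4.59 = 13.0719 /hr
ρ = λ/μ = 9.1884/13.0719 = 0.7029
Wq = ρ/(μ−λ) = 0.7029/(13.0719−9.1884) = 0.18100 hr
In minutes: 0.18100·60 = 10.860 min

Final: 10.860 min


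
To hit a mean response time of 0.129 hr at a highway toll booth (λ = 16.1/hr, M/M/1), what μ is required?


W = 1/(μ−λ) ⇒ μ − λ = 1/W = 1/0.129 = 7.7519
μ = λ + 1/W = 16.1 + 7.7519 = 23.8519 per hr

Final: 23.8519 /hr


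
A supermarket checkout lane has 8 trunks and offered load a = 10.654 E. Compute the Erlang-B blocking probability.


B(c,a) = (a^c/c!) / Σ_{k=0}^{c} a^k/k!
a^8/8! = 4117.001414
Σ terms (k=0..8): 1.00000 + 10.65400 + 56.75386 + 201.55187 + 536.83340 + 1143.88461 + 2031.15777 + 3091.42212 + 4117.00141 = 11190.259040
B = 4117.001414/11190.259040 = 0.367909

Final: 0.367909


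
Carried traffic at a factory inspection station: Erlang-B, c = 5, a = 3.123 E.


B(5,3.123) = 0.120671 (Erlang-B)
Carried load = a(1 − B) = 3.123·(1 − 0.120671) = 3.123·0.879329 = 2.7461 E

Final: 2.7461 Erlangs


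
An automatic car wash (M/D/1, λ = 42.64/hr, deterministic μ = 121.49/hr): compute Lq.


ρ = 42.64/121.49 = 0.3510
M/D/1: Lq = ρ²/(2(1−ρ)) = 0.1232/(2·0.6490) = 0.09490

Final: 0.09490


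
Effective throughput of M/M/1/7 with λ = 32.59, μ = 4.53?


ρ = 7.1943; P_K = (1−ρ)ρ^7/(1−ρ^8) = 0.861000
λ_eff = λ(1 − P_K) = 32.59·(1 − 0.861000) = 32.59·0.139000 = 4.5300 /hr

Final: 4.5300 /hr


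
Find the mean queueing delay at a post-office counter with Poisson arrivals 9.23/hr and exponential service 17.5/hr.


ρ = 9.23/17.5 = 0.5274
Wq = ρ/(μ−λ) = 0.5274/(17.5 − 9.23) = 0.5274/8.27 = 0.06378 hr

Final: 0.06378 hr


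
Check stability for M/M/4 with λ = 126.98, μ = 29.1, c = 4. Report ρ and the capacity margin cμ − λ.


Total capacity cμ = 4·29.1 = 116.40/hr
ρ = λ/(cμ) = 126.98/116.40 = 1.0909
Stable ⇔ ρ < 1: NO
Spare capacity = cμ − λ = 116.40 − 126.98 = -10.58/hr

Final: ρ = 1.0909; unstable; margin = -10.58/hr


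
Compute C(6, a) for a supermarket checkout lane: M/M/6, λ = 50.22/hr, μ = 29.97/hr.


a = λ/μ = 1.6757; ρ = a/6 = 0.2793
P₀ = 0.187088 (from M/M/c formula)
C(c,a) = [a^c/(c!(1−ρ))]·P₀ = [22.13807/(720·0.7207)]·0.187088
= 0.04266·0.187088 = 0.007982

Final: 0.007982


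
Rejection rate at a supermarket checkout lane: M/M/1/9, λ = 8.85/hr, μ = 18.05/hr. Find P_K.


ρ = λ/μ = 8.85/18.05 = 0.4903
P_K = (1−ρ)ρ^K/(1−ρ^(K+1)) = (0.5097·0.001638)/(1 − 0.0008029)
= 0.0008347/0.999197 = 0.0008353

Final: 0.0008353


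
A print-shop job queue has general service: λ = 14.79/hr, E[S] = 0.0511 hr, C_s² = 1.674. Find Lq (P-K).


ρ = λ·E[S] = 14.79·0.0511 = 0.7558
Lq = ρ²(1+C_s²)/(2(1−ρ)) = 0.5712·(1+1.674)/(2·0.2442)
= 0.5712·2.6740/0.4885 = 3.12686

Final: 3.12686


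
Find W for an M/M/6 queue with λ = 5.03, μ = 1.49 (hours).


a = 3.3758; ρ = 0.5626; P₀ = 0.033056
Lq = P₀·a^c·ρ/(c!(1−ρ)²) = 0.19988
Wq = Lq/λ = 0.19988/5.03 = 0.03974 hr
W = Wq + 1/μ = 0.03974 + 0.67114 = 0.71088 hr

Final: 0.71088 hr


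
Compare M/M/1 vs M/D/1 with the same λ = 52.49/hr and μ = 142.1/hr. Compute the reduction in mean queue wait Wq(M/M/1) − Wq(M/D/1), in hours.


ρ = 52.49/142.1 = 0.3694
Wq(M/M/1) = ρ/(μ−λ) = 0.3694/89.61 = 0.004122 hr
Wq(M/D/1) = ρ/(2(μ−λ)) = 0.002061 hr
Savings = 0.004122 − 0.002061 = 0.002061 hr

Final: 0.002061 hr


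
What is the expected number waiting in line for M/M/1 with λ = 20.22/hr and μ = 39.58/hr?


ρ = 20.22/39.58 = 0.5109
Lq = ρ²/(1−ρ) = 0.2610/0.4891 = 0.5336

Final: 0.5336


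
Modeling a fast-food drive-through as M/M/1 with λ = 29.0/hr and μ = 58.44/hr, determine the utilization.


ρ = λ/μ = 29.0/58.44 = 0.4962

Final: 0.4962


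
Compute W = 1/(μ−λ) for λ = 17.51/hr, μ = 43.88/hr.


W = 1/(μ−λ) = 1/(43.88 − 17.51) = 1/26.37 = 0.03792 hr

Final: 0.03792 hr


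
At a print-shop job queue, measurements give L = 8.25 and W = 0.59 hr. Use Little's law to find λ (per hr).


λ = L/W = 8.25/0.59 = 13.9831 /hr

Final: 13.9831 /hr


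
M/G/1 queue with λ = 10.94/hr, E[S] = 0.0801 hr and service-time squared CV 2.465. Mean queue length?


ρ = λ·E[S] = 10.94·0.0801 = 0.8763
Lq = ρ²(1+C_s²)/(2(1−ρ)) = 0.7679·(1+2.465)/(2·0.1237)
= 0.7679·3.4650/0.2474 = 10.75430

Final: 10.75430


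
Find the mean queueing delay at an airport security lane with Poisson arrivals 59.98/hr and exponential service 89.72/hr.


ρ = 59.98/89.72 = 0.6685
Wq = ρ/(μ−λ) = 0.6685/(89.72 − 59.98) = 0.6685/29.74 = 0.02248 hr

Final: 0.02248 hr


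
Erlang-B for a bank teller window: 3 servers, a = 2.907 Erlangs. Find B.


B(c,a) = (a^c/c!) / Σ_{k=0}^{c} a^k/k!
a^3/3! = 4.094339
Σ terms (k=0..3): 1.00000 + 2.90700 + 4.22532 + 4.09434 = 12.226664
B = 4.094339/12.226664 = 0.334870

Final: 0.334870


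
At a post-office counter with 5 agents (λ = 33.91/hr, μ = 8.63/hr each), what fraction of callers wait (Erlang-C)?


a = λ/μ = 3.9293; ρ = a/5 = 0.7859
P₀ = 0.014463 (from M/M/c formula)
C(c,a) = [a^c/(c!(1−ρ))]·P₀ = [936.66646/(120·0.2141)]·0.014463
= 36.45126·0.014463 = 0.527179

Final: 0.527179


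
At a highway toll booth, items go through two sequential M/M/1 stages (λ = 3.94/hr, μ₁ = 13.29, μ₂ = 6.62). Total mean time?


Each node sees arrival rate λ = 3.94/hr (tandem ⇒ throughput preserved).
W₁ = 1/(μ₁−λ) = 1/(13.29−3.94) = 0.10695 hr
W₂ = 1/(μ₂−λ) = 1/(6.62−3.94) = 0.37313 hr
W_total = W₁ + W₂ = 0.10695 + 0.37313 = 0.48009 hr

Final: 0.48009 hr


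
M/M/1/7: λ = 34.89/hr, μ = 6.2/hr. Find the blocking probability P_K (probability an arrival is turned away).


ρ = λ/μ = 34.89/6.2 = 5.6274
P_K = (1−ρ)ρ^K/(1−ρ^(K+1)) = (-4.6274·178716.627180)/(1 − 1005713.406823)
= -826996.779643/-1005712.406823 = 0.822299

Final: 0.822299


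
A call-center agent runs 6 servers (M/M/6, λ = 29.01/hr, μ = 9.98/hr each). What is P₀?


a = λ/μ = 29.01/9.98 = 2.9068; ρ = a/c = 0.4845
Σ_{k=0}^{5} a^k/k! (terms k=0..5) = 1.00000 + 2.90681 + 4.22478 + 4.09355 + 2.97480 + 1.72944 = 16.92938
Tail: a^6/(6!(1−ρ)) = 603.25805/(720·0.5155) = 1.62523
P₀ = 1/(16.92938 + 1.62523) = 1/18.55462 = 0.053895

Final: 0.053895


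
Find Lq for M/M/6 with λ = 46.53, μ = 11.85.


a = λ/μ = 3.9266; ρ = a/6 = 0.6544
P₀ = 0.018136
Lq = P₀·a^c·ρ / (c!·(1−ρ)²) = 0.018136·3665.12012·0.6544/(720·0.11942)
= 0.50592

Final: 0.50592


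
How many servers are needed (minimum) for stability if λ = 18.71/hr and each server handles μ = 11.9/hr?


Stability requires cμ > λ ⇔ c > λ/μ.
λ/μ = 18.71/11.9 = 1.5723
Minimum integer c = ⌊1.5723⌋ + 1 = 2
Check: 2·11.9 = 23.80 > 18.71, while 1·11.9 = 11.90 ≤ 18.71

Final: 2 servers


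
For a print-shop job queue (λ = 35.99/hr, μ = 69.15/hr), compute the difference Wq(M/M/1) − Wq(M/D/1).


ρ = 35.99/69.15 = 0.5205
Wq(M/M/1) = ρ/(μ−λ) = 0.5205/33.16 = 0.01570 hr
Wq(M/D/1) = ρ/(2(μ−λ)) = 0.007848 hr
Savings = 0.01570 − 0.007848 = 0.007848 hr

Final: 0.007848 hr


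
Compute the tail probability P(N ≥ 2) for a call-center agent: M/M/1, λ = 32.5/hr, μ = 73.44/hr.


ρ = 32.5/73.44 = 0.4425
P(N ≥ n) = ρ^n = 0.4425^2 = 0.195840

Final: 0.195840


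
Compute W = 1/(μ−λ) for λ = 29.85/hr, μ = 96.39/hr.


W = 1/(μ−λ) = 1/(96.39 − 29.85) = 1/66.54 = 0.01503 hr

Final: 0.01503 hr


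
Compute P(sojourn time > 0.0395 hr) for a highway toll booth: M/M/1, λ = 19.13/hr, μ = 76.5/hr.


W ~ Exponential(μ−λ) for M/M/1.
μ − λ = 76.5 − 19.13 = 57.3700
P(W > t) = e^{−(μ−λ)t} = e^{−2.2661} = 0.103714

Final: 0.103714


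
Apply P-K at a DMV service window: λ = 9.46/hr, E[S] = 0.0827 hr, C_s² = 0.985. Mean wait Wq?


ρ = λ·E[S] = 9.46·0.0827 = 0.7823
E[S²] = E[S]²(1+C_s²) = 0.0827²·(1+0.985) = 0.013576
Wq = λ·E[S²]/(2(1−ρ)) = 9.46·0.013576/(2·0.2177) = 0.29502 hr

Final: 0.29502 hr


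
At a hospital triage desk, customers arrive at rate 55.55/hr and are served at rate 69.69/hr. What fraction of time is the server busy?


ρ = λ/μ = 55.55/69.69 = 0.7971

Final: 0.7971


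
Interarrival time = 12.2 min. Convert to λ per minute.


λ = 1/(interarrival time) in consistent units.
1 minute = 1 min, so λ = 1/12.2 = 0.08197 per minute

Final: 0.08197 /min


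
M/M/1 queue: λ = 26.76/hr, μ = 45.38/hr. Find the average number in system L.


ρ = λ/μ = 26.76/45.38 = 0.5897
L = ρ/(1−ρ) = 0.5897/(1 − 0.5897) = 0.5897/0.4103 = 1.4372

Final: 1.4372


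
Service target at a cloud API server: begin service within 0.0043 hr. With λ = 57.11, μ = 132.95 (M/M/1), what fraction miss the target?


ρ = 57.11/132.95 = 0.4296
P(Wq > t) = ρ·e^{−(μ−λ)t} = 0.4296·e^{−0.3261}
= 0.4296·0.721724 = 0.310024

Final: 0.310024


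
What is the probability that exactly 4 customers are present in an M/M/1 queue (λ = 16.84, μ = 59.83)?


ρ = 16.84/59.83 = 0.2815
P_n = (1−ρ)·ρ^n = (1 − 0.2815)·0.2815^4 = 0.7185·0.006276 = 0.004510

Final: 0.004510


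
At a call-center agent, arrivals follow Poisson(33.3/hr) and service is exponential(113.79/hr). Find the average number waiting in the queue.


ρ = 33.3/113.79 = 0.2926
Lq = ρ²/(1−ρ) = 0.08564/0.7074 = 0.1211

Final: 0.1211


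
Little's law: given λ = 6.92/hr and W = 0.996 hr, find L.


L = λW = 6.92·0.996 = 6.8923

Final: 6.8923


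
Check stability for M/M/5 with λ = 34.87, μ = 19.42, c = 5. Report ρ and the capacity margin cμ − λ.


Total capacity cμ = 5·19.42 = 97.10/hr
ρ = λ/(cμ) = 34.87/97.10 = 0.3591
Stable ⇔ ρ < 1: YES
Spare capacity = cμ − λ = 97.10 − 34.87 = 62.23/hr

Final: ρ = 0.3591; stable; margin = 62.23/hr


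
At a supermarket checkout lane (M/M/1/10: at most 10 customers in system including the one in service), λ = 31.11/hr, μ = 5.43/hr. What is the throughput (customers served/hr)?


ρ = 5.7293; P_K = (1−ρ)ρ^10/(1−ρ^11) = 0.825458
λ_eff = λ(1 − P_K) = 31.11·(1 − 0.825458) = 31.11·0.174542 = 5.4300 /hr

Final: 5.4300 /hr


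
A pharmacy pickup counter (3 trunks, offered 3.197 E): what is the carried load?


B(3,3.197) = 0.369135 (Erlang-B)
Carried load = a(1 − B) = 3.197·(1 − 0.369135) = 3.197·0.630865 = 2.0169 E

Final: 2.0169 Erlangs


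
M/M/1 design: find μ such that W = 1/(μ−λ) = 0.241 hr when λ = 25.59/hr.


W = 1/(μ−λ) ⇒ μ − λ = 1/W = 1/0.241 = 4.1494
μ = λ + 1/W = 25.59 + 4.1494 = 29.7394 per hr

Final: 29.7394 /hr


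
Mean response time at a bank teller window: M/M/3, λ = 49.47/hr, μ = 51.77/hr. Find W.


a = 0.9556; ρ = 0.3185; P₀ = 0.380875
Lq = P₀·a^c·ρ/(c!(1−ρ)²) = 0.03799
Wq = Lq/λ = 0.03799/49.47 = 0.0007679 hr
W = Wq + 1/μ = 0.0007679 + 0.01932 = 0.02008 hr

Final: 0.02008 hr


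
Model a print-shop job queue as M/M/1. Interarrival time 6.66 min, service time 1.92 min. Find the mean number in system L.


λ = 60/6.66 = 9.0090 /hr
μ = 60/1.92 = 31.2500 /hr
ρ = λ/μ = 9.0090/31.2500 = 0.2883
L = ρ/(1−ρ) = 0.2883/0.7117 = 0.4051

Final: 0.4051


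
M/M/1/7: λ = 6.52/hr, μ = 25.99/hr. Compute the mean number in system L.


ρ = 6.52/25.99 = 0.2509
L = ρ[1 − (K+1)ρ^K + Kρ^(K+1)] / [(1−ρ)(1−ρ^(K+1))]
Numerator: 0.2509·(1 − 8·0.00006253 + 7·0.00001569) = 0.250768
Denominator: (0.7491)·(0.999984) = 0.749123
L = 0.250768/0.749123 = 0.3347

Final: 0.3347


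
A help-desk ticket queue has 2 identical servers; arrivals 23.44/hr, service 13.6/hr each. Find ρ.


ρ = λ/(cμ) = 23.44/(2·13.6) = 23.44/27.20 = 0.8618

Final: 0.8618


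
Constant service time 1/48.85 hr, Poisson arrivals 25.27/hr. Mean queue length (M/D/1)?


ρ = 25.27/48.85 = 0.5173
M/D/1: Lq = ρ²/(2(1−ρ)) = 0.2676/(2·0.4827) = 0.27719

Final: 0.27719


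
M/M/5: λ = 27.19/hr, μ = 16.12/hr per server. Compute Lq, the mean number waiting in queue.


a = λ/μ = 1.6867; ρ = a/5 = 0.3373
P₀ = 0.184570
Lq = P₀·a^c·ρ / (c!·(1−ρ)²) = 0.184570·13.65277·0.3373/(120·0.43911)
= 0.01613

Final: 0.01613


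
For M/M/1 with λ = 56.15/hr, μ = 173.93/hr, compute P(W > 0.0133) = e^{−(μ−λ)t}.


W ~ Exponential(μ−λ) for M/M/1.
μ − λ = 173.93 − 56.15 = 117.7800
P(W > t) = e^{−(μ−λ)t} = e^{−1.5665} = 0.208780

Final: 0.208780


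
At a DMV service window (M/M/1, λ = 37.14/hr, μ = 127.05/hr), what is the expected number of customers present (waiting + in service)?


ρ = λ/μ = 37.14/127.05 = 0.2923
L = ρ/(1−ρ) = 0.2923/(1 − 0.2923) = 0.2923/0.7077 = 0.4131

Final: 0.4131


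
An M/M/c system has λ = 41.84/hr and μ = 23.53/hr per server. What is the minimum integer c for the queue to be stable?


Stability requires cμ > λ ⇔ c > λ/μ.
λ/μ = 41.84/23.53 = 1.7782
Minimum integer c = ⌊1.7782⌋ + 1 = 2
Check: 2·23.53 = 47.06 > 41.84, while 1·23.53 = 23.53 ≤ 41.84

Final: 2 servers


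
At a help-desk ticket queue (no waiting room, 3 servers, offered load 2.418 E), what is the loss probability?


B(c,a) = (a^c/c!) / Σ_{k=0}^{c} a^k/k!
a^3/3! = 2.356230
Σ terms (k=0..3): 1.00000 + 2.41800 + 2.92336 + 2.35623 = 8.697592
B = 2.356230/8.697592 = 0.270906

Final: 0.270906


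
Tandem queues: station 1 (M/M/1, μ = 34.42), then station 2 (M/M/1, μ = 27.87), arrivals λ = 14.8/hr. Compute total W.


Each node sees arrival rate λ = 14.8/hr (tandem ⇒ throughput preserved).
W₁ = 1/(μ₁−λ) = 1/(34.42−14.8) = 0.05097 hr
W₂ = 1/(μ₂−λ) = 1/(27.87−14.8) = 0.07651 hr
W_total = W₁ + W₂ = 0.05097 + 0.07651 = 0.12748 hr

Final: 0.12748 hr


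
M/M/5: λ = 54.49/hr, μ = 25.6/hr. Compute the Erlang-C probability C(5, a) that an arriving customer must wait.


a = λ/μ = 2.1285; ρ = a/5 = 0.4257
P₀ = 0.117782 (from M/M/c formula)
C(c,a) = [a^c/(c!(1−ρ))]·P₀ = [43.69022/(120·0.5743)]·0.117782
= 0.63397·0.117782 = 0.074670

Final: 0.074670


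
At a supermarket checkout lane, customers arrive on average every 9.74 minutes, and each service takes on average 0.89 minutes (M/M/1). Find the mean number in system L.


λ = 60/9.74 = 6.1602 /hr
μ = 60/0.89 = 67.4157 /hr
ρ = λ/μ = 6.1602/67.4157 = 0.09138
L = ρ/(1−ρ) = 0.09138/0.9086 = 0.1006

Final: 0.1006


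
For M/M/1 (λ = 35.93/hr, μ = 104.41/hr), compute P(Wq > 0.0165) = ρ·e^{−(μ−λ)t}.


ρ = 35.93/104.41 = 0.3441
P(Wq > t) = ρ·e^{−(μ−λ)t} = 0.3441·e^{−1.1299}
= 0.3441·0.323059 = 0.111172

Final: 0.111172


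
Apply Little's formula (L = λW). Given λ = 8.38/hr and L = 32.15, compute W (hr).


W = L/λ = 32.15/8.38 = 3.8365 hr

Final: 3.8365 hr


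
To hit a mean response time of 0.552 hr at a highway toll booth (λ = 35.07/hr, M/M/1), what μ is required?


W = 1/(μ−λ) ⇒ μ − λ = 1/W = 1/0.552 = 1.8116
μ = λ + 1/W = 35.07 + 1.8116 = 36.8816 per hr

Final: 36.8816 /hr


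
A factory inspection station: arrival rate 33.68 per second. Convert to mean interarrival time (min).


Mean interarrival time = 1/λ = 1/33.68 second = 0.02969 second
In minutes: 0.02969 × 0.0166667 = 0.0004949 min

Final: 0.0004949 min


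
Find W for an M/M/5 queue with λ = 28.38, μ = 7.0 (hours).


a = 4.0543; ρ = 0.8109; P₀ = 0.011919
Lq = P₀·a^c·ρ/(c!(1−ρ)²) = 2.46603
Wq = Lq/λ = 2.46603/28.38 = 0.08689 hr
W = Wq + 1/μ = 0.08689 + 0.14286 = 0.22975 hr

Final: 0.22975 hr


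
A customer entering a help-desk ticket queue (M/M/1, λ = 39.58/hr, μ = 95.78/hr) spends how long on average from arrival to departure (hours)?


W = 1/(μ−λ) = 1/(95.78 − 39.58) = 1/56.20 = 0.01779 hr

Final: 0.01779 hr


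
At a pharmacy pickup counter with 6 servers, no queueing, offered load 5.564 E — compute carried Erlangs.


B(6,5.564) = 0.233700 (Erlang-B)
Carried load = a(1 − B) = 5.564·(1 − 0.233700) = 5.564·0.766300 = 4.2637 E

Final: 4.2637 Erlangs


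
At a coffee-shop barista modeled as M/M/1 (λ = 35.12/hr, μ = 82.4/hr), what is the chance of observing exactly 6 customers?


ρ = 35.12/82.4 = 0.4262
P_n = (1−ρ)·ρ^n = (1 − 0.4262)·0.4262^6 = 0.5738·0.005995 = 0.003440

Final: 0.003440


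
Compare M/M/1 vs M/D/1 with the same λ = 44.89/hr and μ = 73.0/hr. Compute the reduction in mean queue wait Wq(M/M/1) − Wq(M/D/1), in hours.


ρ = 44.89/73.0 = 0.6149
Wq(M/M/1) = ρ/(μ−λ) = 0.6149/28.11 = 0.02188 hr
Wq(M/D/1) = ρ/(2(μ−λ)) = 0.01094 hr
Savings = 0.02188 − 0.01094 = 0.01094 hr

Final: 0.01094 hr


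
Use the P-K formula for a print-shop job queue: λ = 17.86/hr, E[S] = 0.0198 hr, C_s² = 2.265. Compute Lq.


ρ = λ·E[S] = 17.86·0.0198 = 0.3536
Lq = ρ²(1+C_s²)/(2(1−ρ)) = 0.1251·(1+2.265)/(2·0.6464)
= 0.1251·3.2650/1.2927 = 0.31584

Final: 0.31584


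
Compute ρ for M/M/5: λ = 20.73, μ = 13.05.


ρ = λ/(cμ) = 20.73/(5·13.05) = 20.73/65.25 = 0.3177

Final: 0.3177


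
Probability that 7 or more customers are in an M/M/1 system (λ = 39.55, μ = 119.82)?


ρ = 39.55/119.82 = 0.3301
P(N ≥ n) = ρ^n = 0.3301^7 = 0.0004269

Final: 0.0004269


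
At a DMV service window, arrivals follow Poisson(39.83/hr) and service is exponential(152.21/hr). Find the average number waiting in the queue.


ρ = 39.83/152.21 = 0.2617
Lq = ρ²/(1−ρ) = 0.06848/0.7383 = 0.09274

Final: 0.09274


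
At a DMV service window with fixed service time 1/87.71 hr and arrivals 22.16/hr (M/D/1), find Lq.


ρ = 22.16/87.71 = 0.2527
M/D/1: Lq = ρ²/(2(1−ρ)) = 0.06383/(2·0.7473) = 0.04271

Final: 0.04271


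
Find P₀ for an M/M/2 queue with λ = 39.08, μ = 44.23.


a = λ/μ = 39.08/44.23 = 0.8836; ρ = a/c = 0.4418
Σ_{k=0}^{1} a^k/k! (terms k=0..1) = 1.00000 + 0.88356 = 1.88356
Tail: a^2/(2!(1−ρ)) = 0.78068/(2·0.5582) = 0.69926
P₀ = 1/(1.88356 + 0.69926) = 1/2.58283 = 0.387173

Final: 0.387173


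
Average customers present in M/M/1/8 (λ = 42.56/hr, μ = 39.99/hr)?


ρ = 42.56/39.99 = 1.0643
L = ρ[1 − (K+1)ρ^K + Kρ^(K+1)] / [(1−ρ)(1−ρ^(K+1))]
Numerator: 1.0643·(1 − 9·1.645893 + 8·1.751669) = 0.213180
Denominator: (-0.06427)·(-0.751669) = 0.048307
L = 0.213180/0.048307 = 4.4131

Final: 4.4131


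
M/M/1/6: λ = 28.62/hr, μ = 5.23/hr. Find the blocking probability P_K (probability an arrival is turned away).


ρ = λ/μ = 28.62/5.23 = 5.4723
P_K = (1−ρ)ρ^K/(1−ρ^(K+1)) = (-4.4723·26853.917066)/(1 − 146952.027999)
= -120098.110933/-146951.027999 = 0.817266

Final: 0.817266


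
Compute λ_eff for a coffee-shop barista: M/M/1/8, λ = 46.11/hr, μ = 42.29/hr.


ρ = 1.0903; P_K = (1−ρ)ρ^8/(1−ρ^9) = 0.153185
λ_eff = λ(1 − P_K) = 46.11·(1 − 0.153185) = 46.11·0.846815 = 39.0467 /hr

Final: 39.0467 /hr


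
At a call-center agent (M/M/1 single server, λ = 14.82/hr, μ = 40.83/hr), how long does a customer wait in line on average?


ρ = 14.82/40.83 = 0.3630
Wq = ρ/(μ−λ) = 0.3630/(40.83 − 14.82) = 0.3630/26.01 = 0.01395 hr

Final: 0.01395 hr


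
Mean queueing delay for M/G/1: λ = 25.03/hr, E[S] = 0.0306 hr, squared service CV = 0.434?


ρ = λ·E[S] = 25.03·0.0306 = 0.7659
E[S²] = E[S]²(1+C_s²) = 0.0306²·(1+0.434) = 0.001343
Wq = λ·E[S²]/(2(1−ρ)) = 25.03·0.001343/(2·0.2341) = 0.07179 hr

Final: 0.07179 hr


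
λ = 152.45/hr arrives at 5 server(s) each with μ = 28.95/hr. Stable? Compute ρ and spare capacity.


Total capacity cμ = 5·28.95 = 144.75/hr
ρ = λ/(cμ) = 152.45/144.75 = 1.0532
Stable ⇔ ρ < 1: NO
Spare capacity = cμ − λ = 144.75 − 152.45 = -7.70/hr

Final: ρ = 1.0532; unstable; margin = -7.70/hr


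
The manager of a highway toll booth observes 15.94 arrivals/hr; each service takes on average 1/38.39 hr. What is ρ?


ρ = λ/μ = 15.94/38.39 = 0.4152

Final: 0.4152


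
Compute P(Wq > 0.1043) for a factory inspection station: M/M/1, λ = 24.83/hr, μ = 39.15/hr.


ρ = 24.83/39.15 = 0.6342
P(Wq > t) = ρ·e^{−(μ−λ)t} = 0.6342·e^{−1.4936}
= 0.6342·0.224568 = 0.142427

Final: 0.142427


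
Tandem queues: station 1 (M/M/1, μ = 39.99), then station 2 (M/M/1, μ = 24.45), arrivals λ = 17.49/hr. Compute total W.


Each node sees arrival rate λ = 17.49/hr (tandem ⇒ throughput preserved).
W₁ = 1/(μ₁−λ) = 1/(39.99−17.49) = 0.04444 hr
W₂ = 1/(μ₂−λ) = 1/(24.45−17.49) = 0.14368 hr
W_total = W₁ + W₂ = 0.04444 + 0.14368 = 0.18812 hr

Final: 0.18812 hr


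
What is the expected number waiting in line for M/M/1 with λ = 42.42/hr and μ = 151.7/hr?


ρ = 42.42/151.7 = 0.2796
Lq = ρ²/(1−ρ) = 0.07819/0.7204 = 0.1085

Final: 0.1085


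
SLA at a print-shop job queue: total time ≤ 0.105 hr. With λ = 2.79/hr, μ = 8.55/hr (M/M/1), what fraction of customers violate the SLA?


W ~ Exponential(μ−λ) for M/M/1.
μ − λ = 8.55 − 2.79 = 5.7600
P(W > t) = e^{−(μ−λ)t} = e^{−0.6048} = 0.546184

Final: 0.546184


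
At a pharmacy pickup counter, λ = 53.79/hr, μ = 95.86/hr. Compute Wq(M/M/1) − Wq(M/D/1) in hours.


ρ = 53.79/95.86 = 0.5611
Wq(M/M/1) = ρ/(μ−λ) = 0.5611/42.07 = 0.01334 hr
Wq(M/D/1) = ρ/(2(μ−λ)) = 0.006669 hr
Savings = 0.01334 − 0.006669 = 0.006669 hr

Final: 0.006669 hr


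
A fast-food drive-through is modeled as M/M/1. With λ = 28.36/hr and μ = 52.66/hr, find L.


ρ = λ/μ = 28.36/52.66 = 0.5385
L = ρ/(1−ρ) = 0.5385/(1 − 0.5385) = 0.5385/0.4615 = 1.1671

Final: 1.1671
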